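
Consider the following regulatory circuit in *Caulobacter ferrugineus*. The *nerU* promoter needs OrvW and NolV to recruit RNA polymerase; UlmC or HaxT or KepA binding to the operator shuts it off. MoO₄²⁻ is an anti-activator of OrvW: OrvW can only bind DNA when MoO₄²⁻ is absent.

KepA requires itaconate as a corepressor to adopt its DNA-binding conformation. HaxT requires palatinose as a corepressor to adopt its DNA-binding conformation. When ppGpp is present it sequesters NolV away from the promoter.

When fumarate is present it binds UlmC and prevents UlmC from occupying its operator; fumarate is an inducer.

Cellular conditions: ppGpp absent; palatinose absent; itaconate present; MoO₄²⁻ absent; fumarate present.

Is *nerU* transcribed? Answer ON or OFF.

MoO₄²⁻ is absent, so OrvW is active.
Fumarate is present, so UlmC is inactive.
ppGpp is absent, so NolV is active.
Palatinose is absent, so HaxT is inactive.
Itaconate is present, so KepA is active.
With repressor KepA bound, *nerU* is not transcribed.

OFF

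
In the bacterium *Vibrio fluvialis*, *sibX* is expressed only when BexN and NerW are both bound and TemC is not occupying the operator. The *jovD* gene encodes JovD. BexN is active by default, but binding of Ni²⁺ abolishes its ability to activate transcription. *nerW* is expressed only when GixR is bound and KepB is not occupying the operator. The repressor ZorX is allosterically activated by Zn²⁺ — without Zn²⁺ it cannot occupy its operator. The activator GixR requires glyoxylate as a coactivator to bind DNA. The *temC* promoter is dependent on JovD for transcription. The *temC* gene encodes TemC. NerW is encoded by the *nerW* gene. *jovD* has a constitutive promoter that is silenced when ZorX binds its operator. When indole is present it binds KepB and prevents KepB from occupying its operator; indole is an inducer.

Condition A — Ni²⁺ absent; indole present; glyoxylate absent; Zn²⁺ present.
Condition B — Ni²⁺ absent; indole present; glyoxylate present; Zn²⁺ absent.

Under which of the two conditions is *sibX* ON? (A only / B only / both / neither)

neither

Condition A:
Ni²⁺ is absent, so BexN is active.
Indole is present, so KepB is inactive.
Glyoxylate is absent, so GixR is inactive.
Required activator GixR is absent, so *nerW* is not transcribed.
So NerW is not produced.
Zn²⁺ is present, so ZorX is active.
With repressor ZorX bound, *jovD* is not transcribed.
So JovD is not produced.
Required activator JovD is absent, so *temC* is not transcribed.
So TemC is not produced.
Required activator NerW is absent, so *sibX* is not transcribed.
→ *sibX* is OFF in A.
Condition B:
Ni²⁺ is absent, so BexN is active.
Indole is present, so KepB is inactive.
Glyoxylate is present, so GixR is active.
No repressor is bound and GixR is active, so *nerW* is transcribed.
So NerW is produced and active.
Zn²⁺ is absent, so ZorX is inactive.
With no repressor bound, *jovD* is transcribed.
So JovD is produced and active.
No repressor is bound and JovD is active, so *temC* is transcribed.
So TemC is produced and active.
With repressor TemC bound, *sibX* is not transcribed.
→ *sibX* is OFF in B.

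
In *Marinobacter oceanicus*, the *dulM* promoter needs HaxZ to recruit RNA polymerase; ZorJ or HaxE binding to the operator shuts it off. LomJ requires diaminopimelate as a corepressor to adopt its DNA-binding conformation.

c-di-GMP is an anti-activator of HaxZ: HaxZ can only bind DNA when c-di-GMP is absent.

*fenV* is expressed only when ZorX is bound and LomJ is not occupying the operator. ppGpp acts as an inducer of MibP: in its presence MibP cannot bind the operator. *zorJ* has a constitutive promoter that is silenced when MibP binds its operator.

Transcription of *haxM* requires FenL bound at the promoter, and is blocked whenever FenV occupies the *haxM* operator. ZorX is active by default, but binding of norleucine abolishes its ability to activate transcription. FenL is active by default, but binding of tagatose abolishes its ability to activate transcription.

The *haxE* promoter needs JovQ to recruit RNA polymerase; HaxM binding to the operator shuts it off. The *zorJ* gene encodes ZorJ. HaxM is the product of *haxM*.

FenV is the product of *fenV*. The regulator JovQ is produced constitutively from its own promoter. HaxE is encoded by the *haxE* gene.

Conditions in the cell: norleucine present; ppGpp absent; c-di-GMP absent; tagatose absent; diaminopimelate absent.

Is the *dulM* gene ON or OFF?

ppGpp is absent, so MibP is active.
With repressor MibP bound, *zorJ* is not transcribed.
So ZorJ is not produced.
JovQ is produced constitutively and is active.
Tagatose is absent, so FenL is active.
Norleucine is present, so ZorX is inactive.
Diaminopimelate is absent, so LomJ is inactive.
Required activator ZorX is absent, so *fenV* is not transcribed.
So FenV is not produced.
No repressor is bound and FenL is active, so *haxM* is transcribed.
So HaxM is produced and active.
With repressor HaxM bound, *haxE* is not transcribed.
So HaxE is not produced.
c-di-GMP is absent, so HaxZ is active.
No repressor is bound and HaxZ is active, so *dulM* is transcribed.

ON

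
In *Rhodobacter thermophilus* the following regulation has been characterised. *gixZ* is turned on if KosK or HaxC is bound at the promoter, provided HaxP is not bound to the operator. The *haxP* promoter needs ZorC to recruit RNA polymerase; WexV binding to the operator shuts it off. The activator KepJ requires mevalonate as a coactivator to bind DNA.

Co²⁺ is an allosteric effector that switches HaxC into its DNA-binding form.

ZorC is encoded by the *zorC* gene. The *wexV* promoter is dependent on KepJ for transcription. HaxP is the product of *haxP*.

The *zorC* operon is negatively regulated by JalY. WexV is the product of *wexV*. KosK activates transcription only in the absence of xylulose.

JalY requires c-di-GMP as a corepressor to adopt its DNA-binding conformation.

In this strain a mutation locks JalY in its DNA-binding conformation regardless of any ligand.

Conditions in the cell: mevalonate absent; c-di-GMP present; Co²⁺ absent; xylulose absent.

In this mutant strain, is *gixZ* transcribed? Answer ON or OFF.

Xylulose is absent, so KosK is active.
Co²⁺ is absent, so HaxC is inactive.
Mevalonate is absent, so KepJ is inactive.
Required activator KepJ is absent, so *wexV* is not transcribed.
So WexV is not produced.
JalY is constitutively active in this strain.
With repressor JalY bound, *zorC* is not transcribed.
So ZorC is not produced.
Required activator ZorC is absent, so *haxP* is not transcribed.
So HaxP is not produced.
Activator KosK is present, so *gixZ* is transcribed.

ON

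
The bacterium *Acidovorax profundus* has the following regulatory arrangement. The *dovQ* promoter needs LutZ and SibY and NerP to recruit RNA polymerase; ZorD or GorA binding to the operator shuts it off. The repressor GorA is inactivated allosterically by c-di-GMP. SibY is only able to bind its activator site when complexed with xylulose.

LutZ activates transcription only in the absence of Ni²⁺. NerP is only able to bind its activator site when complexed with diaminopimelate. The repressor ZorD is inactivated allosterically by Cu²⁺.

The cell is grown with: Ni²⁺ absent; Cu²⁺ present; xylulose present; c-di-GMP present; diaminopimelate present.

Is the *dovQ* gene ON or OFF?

ON

Ni²⁺ is absent, so LutZ is active.
Xylulose is present, so SibY is active.
Diaminopimelate is present, so NerP is active.
Cu²⁺ is present, so ZorD is inactive.
c-di-GMP is present, so GorA is inactive.
No repressor is bound and LutZ and SibY and NerP are active, so *dovQ* is transcribed.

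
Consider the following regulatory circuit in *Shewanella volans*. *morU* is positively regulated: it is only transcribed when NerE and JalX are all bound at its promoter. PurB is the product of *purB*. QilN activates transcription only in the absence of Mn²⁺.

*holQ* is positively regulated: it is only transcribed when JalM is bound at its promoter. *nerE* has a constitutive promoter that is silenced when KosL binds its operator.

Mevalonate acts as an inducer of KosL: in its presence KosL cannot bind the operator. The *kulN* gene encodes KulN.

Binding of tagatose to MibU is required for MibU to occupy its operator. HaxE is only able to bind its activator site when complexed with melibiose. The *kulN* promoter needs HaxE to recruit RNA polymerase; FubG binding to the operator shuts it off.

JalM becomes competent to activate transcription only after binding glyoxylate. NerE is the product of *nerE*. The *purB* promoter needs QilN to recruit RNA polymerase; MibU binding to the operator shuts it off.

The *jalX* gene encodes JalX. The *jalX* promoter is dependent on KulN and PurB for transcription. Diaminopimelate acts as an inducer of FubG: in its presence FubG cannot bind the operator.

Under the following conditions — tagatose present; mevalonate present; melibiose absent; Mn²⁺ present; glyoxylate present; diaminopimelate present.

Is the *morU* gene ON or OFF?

OFF

Mevalonate is present, so KosL is inactive.
With no repressor bound, *nerE* is transcribed.
So NerE is produced and active.
Melibiose is absent, so HaxE is inactive.
Diaminopimelate is present, so FubG is inactive.
Required activator HaxE is absent, so *kulN* is not transcribed.
So KulN is not produced.
Tagatose is present, so MibU is active.
Mn²⁺ is present, so QilN is inactive.
With repressor MibU bound, *purB* is not transcribed.
So PurB is not produced.
Required activator KulN is absent, so *jalX* is not transcribed.
So JalX is not produced.
Required activator JalX is absent, so *morU* is not transcribed.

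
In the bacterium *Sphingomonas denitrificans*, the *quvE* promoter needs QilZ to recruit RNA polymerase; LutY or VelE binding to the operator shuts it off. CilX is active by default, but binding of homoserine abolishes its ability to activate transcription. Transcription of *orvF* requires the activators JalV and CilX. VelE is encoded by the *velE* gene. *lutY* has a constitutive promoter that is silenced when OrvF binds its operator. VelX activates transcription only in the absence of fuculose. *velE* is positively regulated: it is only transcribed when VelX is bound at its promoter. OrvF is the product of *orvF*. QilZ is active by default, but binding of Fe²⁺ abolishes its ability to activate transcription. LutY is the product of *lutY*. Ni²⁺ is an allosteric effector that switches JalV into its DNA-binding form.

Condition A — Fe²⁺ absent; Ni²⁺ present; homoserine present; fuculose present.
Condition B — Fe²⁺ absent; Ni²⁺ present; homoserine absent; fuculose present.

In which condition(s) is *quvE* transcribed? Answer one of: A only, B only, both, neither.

Condition A:
Fe²⁺ is absent, so QilZ is active.
Ni²⁺ is present, so JalV is active.
Homoserine is present, so CilX is inactive.
Required activator CilX is absent, so *orvF* is not transcribed.
So OrvF is not produced.
With no repressor bound, *lutY* is transcribed.
So LutY is produced and active.
Fuculose is present, so VelX is inactive.
Required activator VelX is absent, so *velE* is not transcribed.
So VelE is not produced.
With repressor LutY bound, *quvE* is not transcribed.
→ *quvE* is OFF in A.
Condition B:
Fe²⁺ is absent, so QilZ is active.
Ni²⁺ is present, so JalV is active.
Homoserine is absent, so CilX is active.
No repressor is bound and JalV and CilX are active, so *orvF* is transcribed.
So OrvF is produced and active.
With repressor OrvF bound, *lutY* is not transcribed.
So LutY is not produced.
Fuculose is present, so VelX is inactive.
Required activator VelX is absent, so *velE* is not transcribed.
So VelE is not produced.
No repressor is bound and QilZ is active, so *quvE* is transcribed.
→ *quvE* is ON in B.

B only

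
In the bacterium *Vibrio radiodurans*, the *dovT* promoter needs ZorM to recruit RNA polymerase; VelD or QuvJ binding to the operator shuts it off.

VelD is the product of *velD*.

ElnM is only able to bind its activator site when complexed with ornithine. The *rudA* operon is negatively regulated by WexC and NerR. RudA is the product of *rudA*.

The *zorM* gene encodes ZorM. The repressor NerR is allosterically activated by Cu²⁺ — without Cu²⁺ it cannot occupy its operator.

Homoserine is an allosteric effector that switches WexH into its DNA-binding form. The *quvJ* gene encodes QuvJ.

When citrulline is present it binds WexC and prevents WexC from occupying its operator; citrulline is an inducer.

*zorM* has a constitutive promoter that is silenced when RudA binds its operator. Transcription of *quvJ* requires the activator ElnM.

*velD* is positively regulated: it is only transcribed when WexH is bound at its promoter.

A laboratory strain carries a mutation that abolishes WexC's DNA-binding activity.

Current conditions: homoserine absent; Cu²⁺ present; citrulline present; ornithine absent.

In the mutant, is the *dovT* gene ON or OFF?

ON

Homoserine is absent, so WexH is inactive.
Required activator WexH is absent, so *velD* is not transcribed.
So VelD is not produced.
WexC is non-functional in this strain, so it has no effect.
Cu²⁺ is present, so NerR is active.
With repressor NerR bound, *rudA* is not transcribed.
So RudA is not produced.
With no repressor bound, *zorM* is transcribed.
So ZorM is produced and active.
Ornithine is absent, so ElnM is inactive.
Required activator ElnM is absent, so *quvJ* is not transcribed.
So QuvJ is not produced.
No repressor is bound and ZorM is active, so *dovT* is transcribed.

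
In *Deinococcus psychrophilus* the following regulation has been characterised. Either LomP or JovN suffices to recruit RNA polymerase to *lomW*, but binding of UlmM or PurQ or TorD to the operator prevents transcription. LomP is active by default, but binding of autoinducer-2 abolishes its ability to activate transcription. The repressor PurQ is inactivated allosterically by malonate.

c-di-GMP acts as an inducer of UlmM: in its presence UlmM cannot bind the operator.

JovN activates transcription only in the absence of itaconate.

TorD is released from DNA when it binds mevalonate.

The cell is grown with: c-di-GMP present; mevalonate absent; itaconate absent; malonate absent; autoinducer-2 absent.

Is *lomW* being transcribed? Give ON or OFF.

OFF

Autoinducer-2 is absent, so LomP is active.
c-di-GMP is present, so UlmM is inactive.
Malonate is absent, so PurQ is active.
Mevalonate is absent, so TorD is active.
Itaconate is absent, so JovN is active.
With repressor PurQ bound, *lomW* is not transcribed.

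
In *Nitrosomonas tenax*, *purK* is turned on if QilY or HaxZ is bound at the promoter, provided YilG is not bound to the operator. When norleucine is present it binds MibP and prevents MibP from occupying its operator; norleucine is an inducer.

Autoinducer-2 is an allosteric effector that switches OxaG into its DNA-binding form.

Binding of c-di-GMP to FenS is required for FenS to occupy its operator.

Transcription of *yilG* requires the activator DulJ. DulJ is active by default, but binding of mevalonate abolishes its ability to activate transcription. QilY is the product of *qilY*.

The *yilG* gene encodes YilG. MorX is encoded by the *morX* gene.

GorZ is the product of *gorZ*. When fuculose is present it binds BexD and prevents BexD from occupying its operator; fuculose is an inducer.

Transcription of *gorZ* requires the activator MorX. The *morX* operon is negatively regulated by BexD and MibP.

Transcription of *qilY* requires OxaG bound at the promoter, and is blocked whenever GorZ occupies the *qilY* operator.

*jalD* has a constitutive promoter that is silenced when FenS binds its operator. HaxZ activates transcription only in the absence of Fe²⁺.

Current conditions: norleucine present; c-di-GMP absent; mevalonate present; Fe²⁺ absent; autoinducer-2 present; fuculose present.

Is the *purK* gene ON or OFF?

Autoinducer-2 is present, so OxaG is active.
Fuculose is present, so BexD is inactive.
Norleucine is present, so MibP is inactive.
With no repressor bound, *morX* is transcribed.
So MorX is produced and active.
No repressor is bound and MorX is active, so *gorZ* is transcribed.
So GorZ is produced and active.
With repressor GorZ bound, *qilY* is not transcribed.
So QilY is not produced.
Fe²⁺ is absent, so HaxZ is active.
Mevalonate is present, so DulJ is inactive.
Required activator DulJ is absent, so *yilG* is not transcribed.
So YilG is not produced.
Activator HaxZ is present, so *purK* is transcribed.

ON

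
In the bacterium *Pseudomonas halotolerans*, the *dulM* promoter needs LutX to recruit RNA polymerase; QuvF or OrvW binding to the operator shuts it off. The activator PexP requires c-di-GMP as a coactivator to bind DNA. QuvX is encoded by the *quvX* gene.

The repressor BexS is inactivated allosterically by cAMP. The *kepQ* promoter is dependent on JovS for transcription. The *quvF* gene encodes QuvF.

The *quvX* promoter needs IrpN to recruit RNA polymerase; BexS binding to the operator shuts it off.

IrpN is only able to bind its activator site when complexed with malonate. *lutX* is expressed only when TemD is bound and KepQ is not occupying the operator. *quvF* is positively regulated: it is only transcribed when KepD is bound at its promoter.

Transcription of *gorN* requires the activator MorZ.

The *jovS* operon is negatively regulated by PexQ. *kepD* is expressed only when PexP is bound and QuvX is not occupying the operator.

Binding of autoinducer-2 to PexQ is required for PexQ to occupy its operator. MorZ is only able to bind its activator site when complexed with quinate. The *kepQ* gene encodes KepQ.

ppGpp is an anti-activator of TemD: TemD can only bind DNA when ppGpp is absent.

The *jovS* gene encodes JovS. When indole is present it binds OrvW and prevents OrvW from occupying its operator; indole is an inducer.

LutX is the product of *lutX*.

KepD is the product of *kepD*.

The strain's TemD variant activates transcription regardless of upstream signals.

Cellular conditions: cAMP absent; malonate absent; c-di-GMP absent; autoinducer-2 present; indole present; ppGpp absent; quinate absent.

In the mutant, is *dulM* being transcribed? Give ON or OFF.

ON

Autoinducer-2 is present, so PexQ is active.
With repressor PexQ bound, *jovS* is not transcribed.
So JovS is not produced.
Required activator JovS is absent, so *kepQ* is not transcribed.
So KepQ is not produced.
TemD is constitutively active in this strain.
No repressor is bound and TemD is active, so *lutX* is transcribed.
So LutX is produced and active.
Malonate is absent, so IrpN is inactive.
cAMP is absent, so BexS is active.
With repressor BexS bound, *quvX* is not transcribed.
So QuvX is not produced.
c-di-GMP is absent, so PexP is inactive.
Required activator PexP is absent, so *kepD* is not transcribed.
So KepD is not produced.
Required activator KepD is absent, so *quvF* is not transcribed.
So QuvF is not produced.
Indole is present, so OrvW is inactive.
No repressor is bound and LutX is active, so *dulM* is transcribed.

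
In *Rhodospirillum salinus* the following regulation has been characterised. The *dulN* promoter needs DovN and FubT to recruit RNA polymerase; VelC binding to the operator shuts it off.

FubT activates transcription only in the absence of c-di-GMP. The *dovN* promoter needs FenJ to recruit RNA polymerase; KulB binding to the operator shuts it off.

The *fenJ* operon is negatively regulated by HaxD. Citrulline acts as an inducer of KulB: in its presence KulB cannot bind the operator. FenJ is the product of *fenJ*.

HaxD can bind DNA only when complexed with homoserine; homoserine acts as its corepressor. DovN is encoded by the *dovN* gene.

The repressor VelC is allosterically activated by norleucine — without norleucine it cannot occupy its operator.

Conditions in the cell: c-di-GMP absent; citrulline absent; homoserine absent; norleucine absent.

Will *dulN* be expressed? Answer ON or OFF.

OFF

Norleucine is absent, so VelC is inactive.
Citrulline is absent, so KulB is active.
Homoserine is absent, so HaxD is inactive.
With no repressor bound, *fenJ* is transcribed.
So FenJ is produced and active.
With repressor KulB bound, *dovN* is not transcribed.
So DovN is not produced.
c-di-GMP is absent, so FubT is active.
Required activator DovN is absent, so *dulN* is not transcribed.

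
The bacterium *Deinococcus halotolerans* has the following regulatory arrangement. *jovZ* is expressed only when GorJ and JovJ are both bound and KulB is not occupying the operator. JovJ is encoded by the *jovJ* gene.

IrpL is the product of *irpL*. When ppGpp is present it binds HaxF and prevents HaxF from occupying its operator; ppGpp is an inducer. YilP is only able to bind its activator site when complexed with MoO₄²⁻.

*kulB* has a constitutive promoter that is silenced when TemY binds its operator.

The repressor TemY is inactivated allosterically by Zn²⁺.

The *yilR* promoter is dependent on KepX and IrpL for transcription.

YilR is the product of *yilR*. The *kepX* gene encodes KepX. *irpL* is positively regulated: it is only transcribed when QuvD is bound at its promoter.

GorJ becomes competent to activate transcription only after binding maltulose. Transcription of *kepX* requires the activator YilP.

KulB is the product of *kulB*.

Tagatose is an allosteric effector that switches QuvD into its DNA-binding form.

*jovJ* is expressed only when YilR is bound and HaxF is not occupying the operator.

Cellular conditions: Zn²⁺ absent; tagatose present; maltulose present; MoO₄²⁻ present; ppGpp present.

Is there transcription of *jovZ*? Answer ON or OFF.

ON

Maltulose is present, so GorJ is active.
Zn²⁺ is absent, so TemY is active.
With repressor TemY bound, *kulB* is not transcribed.
So KulB is not produced.
MoO₄²⁻ is present, so YilP is active.
No repressor is bound and YilP is active, so *kepX* is transcribed.
So KepX is produced and active.
Tagatose is present, so QuvD is active.
No repressor is bound and QuvD is active, so *irpL* is transcribed.
So IrpL is produced and active.
No repressor is bound and KepX and IrpL are active, so *yilR* is transcribed.
So YilR is produced and active.
ppGpp is present, so HaxF is inactive.
No repressor is bound and YilR is active, so *jovJ* is transcribed.
So JovJ is produced and active.
No repressor is bound and GorJ and JovJ are active, so *jovZ* is transcribed.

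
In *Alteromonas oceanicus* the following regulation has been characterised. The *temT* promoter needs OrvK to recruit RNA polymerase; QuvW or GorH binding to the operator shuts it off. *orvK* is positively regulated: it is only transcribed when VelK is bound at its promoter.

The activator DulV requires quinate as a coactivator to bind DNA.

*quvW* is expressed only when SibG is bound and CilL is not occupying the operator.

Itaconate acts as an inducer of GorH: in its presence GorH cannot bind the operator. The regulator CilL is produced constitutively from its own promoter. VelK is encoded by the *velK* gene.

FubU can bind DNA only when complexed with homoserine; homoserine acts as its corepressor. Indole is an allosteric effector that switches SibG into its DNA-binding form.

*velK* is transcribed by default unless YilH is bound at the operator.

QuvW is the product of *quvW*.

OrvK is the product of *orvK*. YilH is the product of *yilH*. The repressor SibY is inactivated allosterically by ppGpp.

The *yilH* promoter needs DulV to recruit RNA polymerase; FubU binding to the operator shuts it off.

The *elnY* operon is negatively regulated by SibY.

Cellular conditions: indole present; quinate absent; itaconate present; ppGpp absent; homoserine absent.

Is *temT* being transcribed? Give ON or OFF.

Quinate is absent, so DulV is inactive.
Homoserine is absent, so FubU is inactive.
Required activator DulV is absent, so *yilH* is not transcribed.
So YilH is not produced.
With no repressor bound, *velK* is transcribed.
So VelK is produced and active.
No repressor is bound and VelK is active, so *orvK* is transcribed.
So OrvK is produced and active.
Indole is present, so SibG is active.
CilL is produced constitutively and is active.
With repressor CilL bound, *quvW* is not transcribed.
So QuvW is not produced.
Itaconate is present, so GorH is inactive.
No repressor is bound and OrvK is active, so *temT* is transcribed.

ON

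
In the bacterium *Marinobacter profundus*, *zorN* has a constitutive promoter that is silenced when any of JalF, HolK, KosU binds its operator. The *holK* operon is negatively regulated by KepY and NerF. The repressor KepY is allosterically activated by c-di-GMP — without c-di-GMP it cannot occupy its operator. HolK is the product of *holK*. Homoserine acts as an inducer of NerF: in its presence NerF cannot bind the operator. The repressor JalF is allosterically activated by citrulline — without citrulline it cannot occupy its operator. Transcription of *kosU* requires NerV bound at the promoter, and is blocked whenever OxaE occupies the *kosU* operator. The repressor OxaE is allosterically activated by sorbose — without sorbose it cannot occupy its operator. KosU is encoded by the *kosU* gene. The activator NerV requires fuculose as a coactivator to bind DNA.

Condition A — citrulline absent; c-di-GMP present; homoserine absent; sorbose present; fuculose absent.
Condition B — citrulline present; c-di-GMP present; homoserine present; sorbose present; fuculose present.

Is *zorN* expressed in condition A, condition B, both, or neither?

A only

Condition A:
Citrulline is absent, so JalF is inactive.
c-di-GMP is present, so KepY is active.
Homoserine is absent, so NerF is active.
With repressor KepY bound, *holK* is not transcribed.
So HolK is not produced.
Sorbose is present, so OxaE is active.
Fuculose is absent, so NerV is inactive.
With repressor OxaE bound, *kosU* is not transcribed.
So KosU is not produced.
With no repressor bound, *zorN* is transcribed.
→ *zorN* is ON in A.
Condition B:
Citrulline is present, so JalF is active.
c-di-GMP is present, so KepY is active.
Homoserine is present, so NerF is inactive.
With repressor KepY bound, *holK* is not transcribed.
So HolK is not produced.
Sorbose is present, so OxaE is active.
Fuculose is present, so NerV is active.
With repressor OxaE bound, *kosU* is not transcribed.
So KosU is not produced.
With repressor JalF bound, *zorN* is not transcribed.
→ *zorN* is OFF in B.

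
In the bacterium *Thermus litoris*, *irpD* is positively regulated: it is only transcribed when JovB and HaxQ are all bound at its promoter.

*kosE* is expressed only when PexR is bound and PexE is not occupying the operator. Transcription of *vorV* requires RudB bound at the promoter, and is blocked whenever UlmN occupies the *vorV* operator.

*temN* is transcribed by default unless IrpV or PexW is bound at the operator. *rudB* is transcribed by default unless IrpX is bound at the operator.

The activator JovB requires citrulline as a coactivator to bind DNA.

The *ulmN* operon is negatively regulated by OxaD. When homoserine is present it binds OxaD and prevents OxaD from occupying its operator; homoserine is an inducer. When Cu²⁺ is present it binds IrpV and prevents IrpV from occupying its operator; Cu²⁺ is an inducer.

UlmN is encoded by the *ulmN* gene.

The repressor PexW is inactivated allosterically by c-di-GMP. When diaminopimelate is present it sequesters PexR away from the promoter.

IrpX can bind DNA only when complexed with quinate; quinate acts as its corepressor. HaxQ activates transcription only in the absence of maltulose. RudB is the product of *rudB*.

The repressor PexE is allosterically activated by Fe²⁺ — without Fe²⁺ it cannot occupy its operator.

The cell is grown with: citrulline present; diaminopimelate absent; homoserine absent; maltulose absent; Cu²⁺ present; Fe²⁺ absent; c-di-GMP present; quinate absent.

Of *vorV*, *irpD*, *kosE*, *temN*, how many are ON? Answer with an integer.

4

Homoserine is absent, so OxaD is active.
With repressor OxaD bound, *ulmN* is not transcribed.
So UlmN is not produced.
Quinate is absent, so IrpX is inactive.
With no repressor bound, *rudB* is transcribed.
So RudB is produced and active.
No repressor is bound and RudB is active, so *vorV* is transcribed.
→ *vorV* is ON.
Citrulline is present, so JovB is active.
Maltulose is absent, so HaxQ is active.
No repressor is bound and JovB and HaxQ are active, so *irpD* is transcribed.
→ *irpD* is ON.
Fe²⁺ is absent, so PexE is inactive.
Diaminopimelate is absent, so PexR is active.
No repressor is bound and PexR is active, so *kosE* is transcribed.
→ *kosE* is ON.
Cu²⁺ is present, so IrpV is inactive.
c-di-GMP is present, so PexW is inactive.
With no repressor bound, *temN* is transcribed.
→ *temN* is ON.
4 of the 4 genes are transcribed.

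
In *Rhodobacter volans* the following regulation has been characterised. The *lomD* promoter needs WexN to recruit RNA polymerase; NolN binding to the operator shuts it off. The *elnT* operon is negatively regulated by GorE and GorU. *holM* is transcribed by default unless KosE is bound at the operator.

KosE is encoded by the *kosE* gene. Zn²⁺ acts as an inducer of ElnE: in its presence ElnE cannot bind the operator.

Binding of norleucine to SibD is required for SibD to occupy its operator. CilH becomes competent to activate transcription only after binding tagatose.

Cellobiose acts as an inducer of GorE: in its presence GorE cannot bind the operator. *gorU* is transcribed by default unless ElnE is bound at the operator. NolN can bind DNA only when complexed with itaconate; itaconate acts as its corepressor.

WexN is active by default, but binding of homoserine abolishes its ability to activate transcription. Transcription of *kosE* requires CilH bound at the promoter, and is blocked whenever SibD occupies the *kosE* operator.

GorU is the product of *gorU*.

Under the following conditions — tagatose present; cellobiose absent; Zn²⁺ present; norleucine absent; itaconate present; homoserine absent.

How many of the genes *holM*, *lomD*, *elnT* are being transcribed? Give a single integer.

Tagatose is present, so CilH is active.
Norleucine is absent, so SibD is inactive.
No repressor is bound and CilH is active, so *kosE* is transcribed.
So KosE is produced and active.
With repressor KosE bound, *holM* is not transcribed.
→ *holM* is OFF.
Homoserine is absent, so WexN is active.
Itaconate is present, so NolN is active.
With repressor NolN bound, *lomD* is not transcribed.
→ *lomD* is OFF.
Cellobiose is absent, so GorE is active.
Zn²⁺ is present, so ElnE is inactive.
With no repressor bound, *gorU* is transcribed.
So GorU is produced and active.
With repressor GorE bound, *elnT* is not transcribed.
→ *elnT* is OFF.
0 of the 3 genes are transcribed.

0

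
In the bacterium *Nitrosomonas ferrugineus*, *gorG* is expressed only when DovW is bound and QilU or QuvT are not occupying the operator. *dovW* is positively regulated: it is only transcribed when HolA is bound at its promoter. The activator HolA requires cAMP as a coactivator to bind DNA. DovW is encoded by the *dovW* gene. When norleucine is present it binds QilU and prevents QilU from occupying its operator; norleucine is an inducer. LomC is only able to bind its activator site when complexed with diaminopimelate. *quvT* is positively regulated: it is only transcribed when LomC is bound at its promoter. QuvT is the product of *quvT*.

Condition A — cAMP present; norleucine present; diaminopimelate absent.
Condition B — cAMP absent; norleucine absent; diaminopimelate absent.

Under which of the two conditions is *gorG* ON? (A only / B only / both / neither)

A only

Condition A:
cAMP is present, so HolA is active.
No repressor is bound and HolA is active, so *dovW* is transcribed.
So DovW is produced and active.
Norleucine is present, so QilU is inactive.
Diaminopimelate is absent, so LomC is inactive.
Required activator LomC is absent, so *quvT* is not transcribed.
So QuvT is not produced.
No repressor is bound and DovW is active, so *gorG* is transcribed.
→ *gorG* is ON in A.
Condition B:
cAMP is absent, so HolA is inactive.
Required activator HolA is absent, so *dovW* is not transcribed.
So DovW is not produced.
Norleucine is absent, so QilU is active.
Diaminopimelate is absent, so LomC is inactive.
Required activator LomC is absent, so *quvT* is not transcribed.
So QuvT is not produced.
With repressor QilU bound, *gorG* is not transcribed.
→ *gorG* is OFF in B.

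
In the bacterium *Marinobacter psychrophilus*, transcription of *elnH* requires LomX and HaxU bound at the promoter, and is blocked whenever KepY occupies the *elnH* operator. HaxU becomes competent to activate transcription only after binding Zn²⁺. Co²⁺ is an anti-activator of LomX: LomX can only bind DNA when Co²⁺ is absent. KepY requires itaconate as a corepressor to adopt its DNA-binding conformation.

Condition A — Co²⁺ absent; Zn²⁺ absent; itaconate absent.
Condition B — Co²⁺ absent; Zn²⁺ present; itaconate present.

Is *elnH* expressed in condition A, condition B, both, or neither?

neither

Condition A:
Co²⁺ is absent, so LomX is active.
Zn²⁺ is absent, so HaxU is inactive.
Itaconate is absent, so KepY is inactive.
Required activator HaxU is absent, so *elnH* is not transcribed.
→ *elnH* is OFF in A.
Condition B:
Co²⁺ is absent, so LomX is active.
Zn²⁺ is present, so HaxU is active.
Itaconate is present, so KepY is active.
With repressor KepY bound, *elnH* is not transcribed.
→ *elnH* is OFF in B.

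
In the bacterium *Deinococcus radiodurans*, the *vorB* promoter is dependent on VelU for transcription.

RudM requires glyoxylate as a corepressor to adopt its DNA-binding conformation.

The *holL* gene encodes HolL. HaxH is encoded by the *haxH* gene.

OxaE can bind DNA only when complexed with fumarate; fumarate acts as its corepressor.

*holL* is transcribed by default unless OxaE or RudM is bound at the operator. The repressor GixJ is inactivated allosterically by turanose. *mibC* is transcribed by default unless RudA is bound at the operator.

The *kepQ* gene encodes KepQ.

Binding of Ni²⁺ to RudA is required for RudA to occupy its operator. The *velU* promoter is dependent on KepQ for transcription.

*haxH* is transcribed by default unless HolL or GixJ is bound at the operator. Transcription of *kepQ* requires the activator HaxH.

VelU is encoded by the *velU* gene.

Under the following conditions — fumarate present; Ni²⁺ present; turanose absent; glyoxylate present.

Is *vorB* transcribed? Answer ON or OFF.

OFF

Fumarate is present, so OxaE is active.
Glyoxylate is present, so RudM is active.
With repressor OxaE bound, *holL* is not transcribed.
So HolL is not produced.
Turanose is absent, so GixJ is active.
With repressor GixJ bound, *haxH* is not transcribed.
So HaxH is not produced.
Required activator HaxH is absent, so *kepQ* is not transcribed.
So KepQ is not produced.
Required activator KepQ is absent, so *velU* is not transcribed.
So VelU is not produced.
Required activator VelU is absent, so *vorB* is not transcribed.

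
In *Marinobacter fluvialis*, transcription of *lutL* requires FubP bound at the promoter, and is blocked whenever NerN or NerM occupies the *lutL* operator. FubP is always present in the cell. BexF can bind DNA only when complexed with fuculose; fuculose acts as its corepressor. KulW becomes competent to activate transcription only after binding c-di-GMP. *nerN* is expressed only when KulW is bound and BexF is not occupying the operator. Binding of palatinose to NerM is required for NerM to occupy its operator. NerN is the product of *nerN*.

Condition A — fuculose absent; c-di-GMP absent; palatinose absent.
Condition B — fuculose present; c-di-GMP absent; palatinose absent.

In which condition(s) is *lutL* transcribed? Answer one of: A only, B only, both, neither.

Condition A:
Fuculose is absent, so BexF is inactive.
c-di-GMP is absent, so KulW is inactive.
Required activator KulW is absent, so *nerN* is not transcribed.
So NerN is not produced.
FubP is produced constitutively and is active.
Palatinose is absent, so NerM is inactive.
No repressor is bound and FubP is active, so *lutL* is transcribed.
→ *lutL* is ON in A.
Condition B:
Fuculose is present, so BexF is active.
c-di-GMP is absent, so KulW is inactive.
With repressor BexF bound, *nerN* is not transcribed.
So NerN is not produced.
FubP is produced constitutively and is active.
Palatinose is absent, so NerM is inactive.
No repressor is bound and FubP is active, so *lutL* is transcribed.
→ *lutL* is ON in B.

both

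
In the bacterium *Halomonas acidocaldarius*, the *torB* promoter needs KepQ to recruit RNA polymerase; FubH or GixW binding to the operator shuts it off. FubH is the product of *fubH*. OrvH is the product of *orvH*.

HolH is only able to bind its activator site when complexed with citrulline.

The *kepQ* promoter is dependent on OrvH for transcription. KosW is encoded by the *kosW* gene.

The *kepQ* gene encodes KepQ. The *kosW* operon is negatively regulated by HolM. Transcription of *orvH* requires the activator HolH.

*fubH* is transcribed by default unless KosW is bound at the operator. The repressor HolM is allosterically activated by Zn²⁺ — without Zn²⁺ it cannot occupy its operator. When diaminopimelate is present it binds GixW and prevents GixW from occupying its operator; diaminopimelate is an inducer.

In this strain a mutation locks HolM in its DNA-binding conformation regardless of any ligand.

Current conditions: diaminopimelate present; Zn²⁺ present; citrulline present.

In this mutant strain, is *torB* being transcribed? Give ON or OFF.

HolM is constitutively active in this strain.
With repressor HolM bound, *kosW* is not transcribed.
So KosW is not produced.
With no repressor bound, *fubH* is transcribed.
So FubH is produced and active.
Diaminopimelate is present, so GixW is inactive.
Citrulline is present, so HolH is active.
No repressor is bound and HolH is active, so *orvH* is transcribed.
So OrvH is produced and active.
No repressor is bound and OrvH is active, so *kepQ* is transcribed.
So KepQ is produced and active.
With repressor FubH bound, *torB* is not transcribed.

OFF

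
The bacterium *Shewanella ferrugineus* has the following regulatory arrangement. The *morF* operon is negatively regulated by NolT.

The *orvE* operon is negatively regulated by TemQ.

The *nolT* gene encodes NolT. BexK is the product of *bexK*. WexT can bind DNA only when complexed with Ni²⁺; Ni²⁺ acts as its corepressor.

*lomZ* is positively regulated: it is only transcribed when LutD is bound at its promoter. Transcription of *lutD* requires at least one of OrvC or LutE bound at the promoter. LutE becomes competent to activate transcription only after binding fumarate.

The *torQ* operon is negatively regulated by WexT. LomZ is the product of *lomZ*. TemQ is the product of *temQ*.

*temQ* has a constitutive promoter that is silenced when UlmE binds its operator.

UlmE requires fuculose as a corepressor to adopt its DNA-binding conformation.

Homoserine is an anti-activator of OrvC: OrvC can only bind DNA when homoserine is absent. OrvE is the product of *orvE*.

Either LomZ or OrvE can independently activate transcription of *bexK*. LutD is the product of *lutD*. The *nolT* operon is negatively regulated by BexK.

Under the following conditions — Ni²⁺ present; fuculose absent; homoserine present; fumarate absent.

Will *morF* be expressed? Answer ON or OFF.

OFF

Homoserine is present, so OrvC is inactive.
Fumarate is absent, so LutE is inactive.
No activator is available at the *lutD* promoter, so *lutD* is not transcribed.
So LutD is not produced.
Required activator LutD is absent, so *lomZ* is not transcribed.
So LomZ is not produced.
Fuculose is absent, so UlmE is inactive.
With no repressor bound, *temQ* is transcribed.
So TemQ is produced and active.
With repressor TemQ bound, *orvE* is not transcribed.
So OrvE is not produced.
No activator is available at the *bexK* promoter, so *bexK* is not transcribed.
So BexK is not produced.
With no repressor bound, *nolT* is transcribed.
So NolT is produced and active.
With repressor NolT bound, *morF* is not transcribed.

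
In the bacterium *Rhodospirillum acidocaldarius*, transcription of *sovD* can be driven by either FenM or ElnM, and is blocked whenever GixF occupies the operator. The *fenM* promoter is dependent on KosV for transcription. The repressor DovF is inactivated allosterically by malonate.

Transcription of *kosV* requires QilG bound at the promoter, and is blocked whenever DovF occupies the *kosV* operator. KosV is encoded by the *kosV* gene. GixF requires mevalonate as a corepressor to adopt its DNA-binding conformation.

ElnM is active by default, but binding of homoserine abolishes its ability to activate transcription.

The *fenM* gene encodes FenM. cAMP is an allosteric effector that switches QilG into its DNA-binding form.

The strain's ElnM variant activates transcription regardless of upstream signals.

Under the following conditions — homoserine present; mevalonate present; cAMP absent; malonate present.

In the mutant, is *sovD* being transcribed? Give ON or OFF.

Malonate is present, so DovF is inactive.
cAMP is absent, so QilG is inactive.
Required activator QilG is absent, so *kosV* is not transcribed.
So KosV is not produced.
Required activator KosV is absent, so *fenM* is not transcribed.
So FenM is not produced.
ElnM is constitutively active in this strain.
Mevalonate is present, so GixF is active.
With repressor GixF bound, *sovD* is not transcribed.

OFF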